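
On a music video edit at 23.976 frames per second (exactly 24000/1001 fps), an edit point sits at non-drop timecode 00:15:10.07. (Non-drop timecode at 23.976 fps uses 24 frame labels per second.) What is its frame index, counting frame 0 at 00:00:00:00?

frame 21847

Total seconds to the label: (0 × 3600 + 15 × 60 + 10) = 910.
Frame index = 910 × 24 + 7 = 21847.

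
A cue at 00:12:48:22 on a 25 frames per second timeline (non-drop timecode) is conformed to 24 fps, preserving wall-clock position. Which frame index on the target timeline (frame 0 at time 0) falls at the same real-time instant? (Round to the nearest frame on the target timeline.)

frame 18453

Source frame index: (0×3600 + 12×60 + 48) × 25 + 22 = 19222.
Real time: 19222 / (25) = 19222/25 s.
Target frame: (19222/25) × (24) = 461328/25 ≈ 18453.120 → 18453.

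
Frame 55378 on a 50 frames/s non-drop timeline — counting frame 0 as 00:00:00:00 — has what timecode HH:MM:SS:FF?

55378 ÷ 50 = 1107 full seconds, remainder 28 frames.
1107 s = 0 h 18 min 27 s.
Timecode: 00:18:27:28.

00:18:27:28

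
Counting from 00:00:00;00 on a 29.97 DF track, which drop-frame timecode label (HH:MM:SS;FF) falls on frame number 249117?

Ten DF minutes hold 17982 frames, so frame 249117 lies in block 13 (frames 233766–251747) with 15351 frames into that block.
The block's first minute is 1800 frames and the rest 1798 each; 15351 frames reaches minute 8, so 13 × 18 + 8 × 2 = 250 labels have been skipped so far.
Adding those back, label number 249117 + 250 = 249367 at 30 labels/s is 8312 s + 7 f = 2 h 18 min 32 s frame 7, i.e. 02:18:32;07.

02:18:32;07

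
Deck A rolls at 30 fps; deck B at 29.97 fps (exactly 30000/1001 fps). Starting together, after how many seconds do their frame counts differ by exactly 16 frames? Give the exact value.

8008/15 seconds

The gap grows by |30000/1001 − 30| = 30/1001 frames per second.
Time for a 16-frame gap: 16 ÷ (30/1001) = 8008/15 s.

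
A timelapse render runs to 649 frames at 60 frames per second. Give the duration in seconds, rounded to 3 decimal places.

10.817 seconds

Running time = 649 × 1/60 = 649/60 s ≈ 10.817 s.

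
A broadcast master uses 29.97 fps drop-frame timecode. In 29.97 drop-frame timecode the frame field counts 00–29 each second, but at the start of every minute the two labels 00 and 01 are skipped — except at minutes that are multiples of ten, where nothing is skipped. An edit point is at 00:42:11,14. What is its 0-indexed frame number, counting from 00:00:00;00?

75868

As if non-drop at 30 labels/s: (0 × 3600 + 42 × 60 + 11) × 30 + 14 = 75944.
Minute boundaries passed: 42; those not divisible by 10: 42 − 4 = 38; dropped labels = 2 × 38 = 76.
Actual frame index = 75944 − 76 = 75868.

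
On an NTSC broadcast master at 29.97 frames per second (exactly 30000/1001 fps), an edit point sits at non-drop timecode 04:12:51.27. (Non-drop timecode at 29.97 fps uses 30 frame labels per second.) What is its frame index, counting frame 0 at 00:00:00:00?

455157

Total seconds to the label: (4 × 3600 + 12 × 60 + 51) = 15171.
Frame index = 15171 × 30 + 27 = 455157.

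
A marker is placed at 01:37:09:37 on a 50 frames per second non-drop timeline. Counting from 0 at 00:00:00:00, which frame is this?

frame 291487

Total seconds to the label: (1 × 3600 + 37 × 60 + 9) = 5829.
Frame index = 5829 × 50 + 37 = 291487.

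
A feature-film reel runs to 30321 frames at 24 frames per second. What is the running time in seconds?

Running time = 30321 / (24) = 1263.375 s.

1263.375 seconds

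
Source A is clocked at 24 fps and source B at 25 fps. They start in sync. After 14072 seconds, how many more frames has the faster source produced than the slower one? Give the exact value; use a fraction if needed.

A emits 24 × 14072 = 337728 frames; B emits 25 × 14072 = 351800.
Difference = 14072 frames; B is ahead of A.

14072 frames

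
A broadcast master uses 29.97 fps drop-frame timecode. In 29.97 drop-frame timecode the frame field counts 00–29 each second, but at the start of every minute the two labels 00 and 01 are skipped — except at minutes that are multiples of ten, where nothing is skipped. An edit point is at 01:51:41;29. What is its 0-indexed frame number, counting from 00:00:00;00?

200859

As if non-drop at 30 labels/s: (1 × 3600 + 51 × 60 + 41) × 30 + 29 = 201059.
Minute boundaries passed: 111; those not divisible by 10: 111 − 11 = 100; dropped labels = 2 × 100 = 200.
Actual frame index = 201059 − 200 = 200859.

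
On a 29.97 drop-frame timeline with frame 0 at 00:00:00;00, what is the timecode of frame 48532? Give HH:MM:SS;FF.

Each 10-minute DF block holds 10 × 60 × 30 − 9 × 2 = 17982 frames. 48532 ÷ 17982 → 2 full blocks, remainder 12568.
Within the partial block the first minute is 1800 frames and each further minute 1798, so 6 further minute boundaries passed. Total skipped labels = 18 × 2 + 2 × 6 = 48.
Non-drop label index = 48532 + 48 = 48580; at 30 labels/s that is 00:26:59:10, i.e. DF 00:26:59;10.

00:26:59;10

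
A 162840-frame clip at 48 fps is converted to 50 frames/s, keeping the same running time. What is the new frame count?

169625 frames

Target frames = source frames × (target rate / source rate) = 162840 × (50)/(48) = 162840 × 25/24 = 169625.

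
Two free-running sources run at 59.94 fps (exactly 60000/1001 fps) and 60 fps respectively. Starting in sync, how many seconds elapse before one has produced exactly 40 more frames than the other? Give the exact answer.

2002/3 seconds

The gap grows by |60 − 60000/1001| = 60/1001 frames per second.
Time for a 40-frame gap: 40 ÷ (60/1001) = 2002/3 s.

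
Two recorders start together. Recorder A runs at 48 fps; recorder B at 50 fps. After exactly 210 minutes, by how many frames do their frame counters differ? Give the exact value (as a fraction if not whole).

210 min = 12600 s.
A emits 48 × 12600 = 604800 frames; B emits 50 × 12600 = 630000.
Difference = 25200 frames; B is ahead of A.

25200 frames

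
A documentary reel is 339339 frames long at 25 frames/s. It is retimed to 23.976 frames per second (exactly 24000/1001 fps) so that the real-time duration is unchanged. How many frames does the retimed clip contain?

Target frames = source frames × (target rate / source rate) = 339339 × (24000/1001)/(25) = 339339 × 960/1001 = 325440.

325440 frames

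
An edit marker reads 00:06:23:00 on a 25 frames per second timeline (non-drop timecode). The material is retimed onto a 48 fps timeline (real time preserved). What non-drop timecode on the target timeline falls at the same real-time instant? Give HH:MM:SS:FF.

Source frame index: (0×3600 + 6×60 + 23) × 25 + 0 = 9575.
Real time: 9575 / (25) = 383 s.
Target frame: (383) × (48) = 18384.
At 48 labels/s: frame 18384 → 00:06:23:00.

00:06:23:00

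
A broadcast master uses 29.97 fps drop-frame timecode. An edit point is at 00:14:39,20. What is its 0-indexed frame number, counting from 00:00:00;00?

26364

As if non-drop at 30 labels/s: (0 × 3600 + 14 × 60 + 39) × 30 + 20 = 26390.
Minute boundaries passed: 14; those not divisible by 10: 14 − 1 = 13; dropped labels = 2 × 13 = 26.
Actual frame index = 26390 − 26 = 26364.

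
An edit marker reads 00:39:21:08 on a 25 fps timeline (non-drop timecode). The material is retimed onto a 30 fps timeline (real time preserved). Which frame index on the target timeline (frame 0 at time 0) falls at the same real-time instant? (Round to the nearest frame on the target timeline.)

frame 70840

Source frame index: (0×3600 + 39×60 + 21) × 25 + 8 = 59033.
Real time: 59033 / (25) = 59033/25 s.
Target frame: (59033/25) × (30) = 354198/5 ≈ 70839.600 → 70840.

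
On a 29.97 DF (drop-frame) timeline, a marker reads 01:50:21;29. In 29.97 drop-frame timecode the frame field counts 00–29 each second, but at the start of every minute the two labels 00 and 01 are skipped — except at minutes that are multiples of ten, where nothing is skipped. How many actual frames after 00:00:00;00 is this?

198461

Complete 10-minute blocks: 11, each 17982 frames → 197802.
Remaining 0 whole minutes in the current block: 0 frames.
Within the current minute: 21 × 30 + 29 = 659. Total = 197802 + 0 + 659 = 198461.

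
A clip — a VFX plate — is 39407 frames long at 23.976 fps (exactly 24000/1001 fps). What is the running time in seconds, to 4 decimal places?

1643.6003 seconds

Running time = 39407 × 1001/24000 = 39446407/24000 s ≈ 1643.6003 s.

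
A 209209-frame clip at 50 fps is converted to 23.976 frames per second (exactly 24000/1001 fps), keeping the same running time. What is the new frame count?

100320 frames

Target frames = source frames × (target rate / source rate) = 209209 × (24000/1001)/(50) = 209209 × 480/1001 = 100320.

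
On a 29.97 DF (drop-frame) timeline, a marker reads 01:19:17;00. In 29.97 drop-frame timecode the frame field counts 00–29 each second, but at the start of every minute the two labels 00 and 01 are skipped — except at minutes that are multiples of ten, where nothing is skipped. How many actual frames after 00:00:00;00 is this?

As if non-drop at 30 labels/s: (1 × 3600 + 19 × 60 + 17) × 30 + 0 = 142710.
Minute boundaries passed: 79; those not divisible by 10: 79 − 7 = 72; dropped labels = 2 × 72 = 144.
Actual frame index = 142710 − 144 = 142566.

142566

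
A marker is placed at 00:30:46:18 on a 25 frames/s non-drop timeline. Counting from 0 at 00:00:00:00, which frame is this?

frame 46168

Total seconds to the label: (0 × 3600 + 30 × 60 + 46) = 1846.
Frame index = 1846 × 25 + 18 = 46168.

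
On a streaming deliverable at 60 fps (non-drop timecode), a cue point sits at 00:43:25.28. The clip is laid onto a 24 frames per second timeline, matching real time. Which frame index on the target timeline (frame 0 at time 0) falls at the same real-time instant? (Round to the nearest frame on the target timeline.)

Source frame index: (0×3600 + 43×60 + 25) × 60 + 28 = 156328.
Real time: 156328 / (60) = 39082/15 s.
Target frame: (39082/15) × (24) = 312656/5 ≈ 62531.200 → 62531.

frame 62531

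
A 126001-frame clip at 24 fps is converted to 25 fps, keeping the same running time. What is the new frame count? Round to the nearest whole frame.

131251 frames

Frames at target rate = 126001 × (25) / (24) = 3150025/24 ≈ 131251.042.
Nearest whole frame: 131251.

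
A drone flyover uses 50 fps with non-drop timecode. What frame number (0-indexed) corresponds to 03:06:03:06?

frame 558156

Total seconds to the label: (3 × 3600 + 6 × 60 + 3) = 11163.
Frame index = 11163 × 50 + 6 = 558156.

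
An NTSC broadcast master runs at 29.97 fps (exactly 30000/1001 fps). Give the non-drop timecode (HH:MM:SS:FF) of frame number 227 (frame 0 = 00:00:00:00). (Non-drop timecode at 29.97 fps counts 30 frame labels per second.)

00:00:07:17

227 ÷ 30 = 7 full seconds, remainder 17 frames.
7 s = 0 h 0 min 7 s.
Timecode: 00:00:07:17.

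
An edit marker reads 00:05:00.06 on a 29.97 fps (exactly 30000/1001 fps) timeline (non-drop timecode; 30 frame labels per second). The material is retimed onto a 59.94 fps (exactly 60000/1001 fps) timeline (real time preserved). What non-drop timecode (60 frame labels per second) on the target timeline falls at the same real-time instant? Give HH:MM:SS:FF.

00:05:00:12

Source frame index: (0×3600 + 5×60 + 0) × 30 + 6 = 9006.
Real time: 9006 / (30000/1001) = 1502501/5000 s.
Target frame: (1502501/5000) × (60000/1001) = 18012.
At 60 labels/s: frame 18012 → 00:05:00:12.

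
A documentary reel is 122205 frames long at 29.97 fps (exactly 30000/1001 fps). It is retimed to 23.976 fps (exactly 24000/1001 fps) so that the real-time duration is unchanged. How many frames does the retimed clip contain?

Target frames = source frames × (target rate / source rate) = 122205 × (24000/1001)/(30000/1001) = 122205 × 4/5 = 97764.

97764 frames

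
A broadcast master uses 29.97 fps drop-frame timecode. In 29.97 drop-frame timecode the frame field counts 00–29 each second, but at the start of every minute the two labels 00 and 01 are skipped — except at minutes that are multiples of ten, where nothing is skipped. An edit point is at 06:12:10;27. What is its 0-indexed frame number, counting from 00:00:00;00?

As if non-drop at 30 labels/s: (6 × 3600 + 12 × 60 + 10) × 30 + 27 = 669927.
Minute boundaries passed: 372; those not divisible by 10: 372 − 37 = 335; dropped labels = 2 × 335 = 670.
Actual frame index = 669927 − 670 = 669257.

669257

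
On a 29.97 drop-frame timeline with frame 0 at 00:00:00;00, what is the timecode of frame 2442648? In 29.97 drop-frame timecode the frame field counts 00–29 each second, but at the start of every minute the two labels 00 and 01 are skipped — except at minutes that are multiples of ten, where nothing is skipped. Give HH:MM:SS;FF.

Ten DF minutes hold 17982 frames, so frame 2442648 lies in block 135 (frames 2427570–2445551) with 15078 frames into that block.
The block's first minute is 1800 frames and the rest 1798 each; 15078 frames reaches minute 8, so 135 × 18 + 8 × 2 = 2446 labels have been skipped so far.
Adding those back, label number 2442648 + 2446 = 2445094 at 30 labels/s is 81503 s + 4 f = 22 h 38 min 23 s frame 4, i.e. 22:38:23;04.

22:38:23;04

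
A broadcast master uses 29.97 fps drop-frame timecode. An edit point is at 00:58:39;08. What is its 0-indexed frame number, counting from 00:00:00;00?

105472

Complete 10-minute blocks: 5, each 17982 frames → 89910.
Remaining 8 whole minutes in the current block: 1800 + 7 × 1798 = 14386 frames.
Within the current minute: 39 × 30 + 8 − 2 = 1176 (labels ;00/;01 skipped at this minute). Total = 89910 + 14386 + 1176 = 105472.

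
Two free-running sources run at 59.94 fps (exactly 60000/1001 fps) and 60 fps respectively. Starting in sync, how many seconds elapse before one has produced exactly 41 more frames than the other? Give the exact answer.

41041/60 seconds

The gap grows by |60 − 60000/1001| = 60/1001 frames per second.
Time for a 41-frame gap: 41 ÷ (60/1001) = 41041/60 s.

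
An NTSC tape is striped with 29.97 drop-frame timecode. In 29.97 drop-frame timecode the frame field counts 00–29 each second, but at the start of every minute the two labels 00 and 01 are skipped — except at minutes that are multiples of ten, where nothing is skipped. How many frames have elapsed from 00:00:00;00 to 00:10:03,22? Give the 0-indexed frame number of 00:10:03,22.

18094

Complete 10-minute blocks: 1, each 17982 frames → 17982.
Remaining 0 whole minutes in the current block: 0 frames.
Within the current minute: 3 × 30 + 22 = 112. Total = 17982 + 0 + 112 = 18094.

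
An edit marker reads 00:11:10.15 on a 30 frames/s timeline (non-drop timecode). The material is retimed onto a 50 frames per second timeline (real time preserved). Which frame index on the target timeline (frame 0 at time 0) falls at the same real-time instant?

frame 33525

Source frame index: (0×3600 + 11×60 + 10) × 30 + 15 = 20115.
Real time: 20115 / (30) = 1341/2 s.
Target frame: (1341/2) × (50) = 33525.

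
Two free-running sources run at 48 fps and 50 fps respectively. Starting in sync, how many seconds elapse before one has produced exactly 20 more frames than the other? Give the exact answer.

10 seconds

The gap grows by |50 − 48| = 2 frames per second.
Time for a 20-frame gap: 20 ÷ (2) = 10 s.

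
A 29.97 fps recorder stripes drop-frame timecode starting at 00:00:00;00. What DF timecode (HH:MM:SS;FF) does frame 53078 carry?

00:29:31;02

Each 10-minute DF block holds 10 × 60 × 30 − 9 × 2 = 17982 frames. 53078 ÷ 17982 → 2 full blocks, remainder 17114.
Within the partial block the first minute is 1800 frames and each further minute 1798, so 9 further minute boundaries passed. Total skipped labels = 18 × 2 + 2 × 9 = 54.
Non-drop label index = 53078 + 54 = 53132; at 30 labels/s that is 00:29:31:02, i.e. DF 00:29:31;02.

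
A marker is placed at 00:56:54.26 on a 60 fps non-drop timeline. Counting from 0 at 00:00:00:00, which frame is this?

204866

Total seconds to the label: (0 × 3600 + 56 × 60 + 54) = 3414.
Frame index = 3414 × 60 + 26 = 204866.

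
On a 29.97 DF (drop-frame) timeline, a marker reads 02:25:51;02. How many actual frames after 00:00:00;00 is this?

As if non-drop at 30 labels/s: (2 × 3600 + 25 × 60 + 51) × 30 + 2 = 262532.
Minute boundaries passed: 145; those not divisible by 10: 145 − 14 = 131; dropped labels = 2 × 131 = 262.
Actual frame index = 262532 − 262 = 262270.

262270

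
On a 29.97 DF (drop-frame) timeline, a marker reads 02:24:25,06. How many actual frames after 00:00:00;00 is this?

259696

As if non-drop at 30 labels/s: (2 × 3600 + 24 × 60 + 25) × 30 + 6 = 259956.
Minute boundaries passed: 144; those not divisible by 10: 144 − 14 = 130; dropped labels = 2 × 130 = 260.
Actual frame index = 259956 − 260 = 259696.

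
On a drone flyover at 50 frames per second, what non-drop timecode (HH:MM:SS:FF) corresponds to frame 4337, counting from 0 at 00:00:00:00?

00:01:26:37

4337 ÷ 50 = 86 full seconds, remainder 37 frames.
86 s = 0 h 1 min 26 s.
Timecode: 00:01:26:37.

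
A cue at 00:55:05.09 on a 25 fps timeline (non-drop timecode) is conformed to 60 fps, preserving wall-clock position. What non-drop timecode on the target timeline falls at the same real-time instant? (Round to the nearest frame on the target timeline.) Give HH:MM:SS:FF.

00:55:05:22

Source frame index: (0×3600 + 55×60 + 5) × 25 + 9 = 82634.
Real time: 82634 / (25) = 82634/25 s.
Target frame: (82634/25) × (60) = 991608/5 ≈ 198321.600 → 198322.
At 60 labels/s: frame 198322 → 00:55:05:22.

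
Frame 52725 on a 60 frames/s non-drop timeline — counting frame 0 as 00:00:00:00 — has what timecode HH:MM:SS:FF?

52725 ÷ 60 = 878 full seconds, remainder 45 frames.
878 s = 0 h 14 min 38 s.
Timecode: 00:14:38:45.

00:14:38:45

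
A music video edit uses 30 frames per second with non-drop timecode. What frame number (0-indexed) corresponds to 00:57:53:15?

frame 104205

Total seconds to the label: (0 × 3600 + 57 × 60 + 53) = 3473.
Frame index = 3473 × 30 + 15 = 104205.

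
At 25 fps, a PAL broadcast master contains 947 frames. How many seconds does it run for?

37.88 seconds

Running time = 947 / (25) = 37.88 s.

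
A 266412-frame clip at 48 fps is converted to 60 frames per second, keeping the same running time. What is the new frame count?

Target frames = source frames × (target rate / source rate) = 266412 × (60)/(48) = 266412 × 5/4 = 333015.

333015 frames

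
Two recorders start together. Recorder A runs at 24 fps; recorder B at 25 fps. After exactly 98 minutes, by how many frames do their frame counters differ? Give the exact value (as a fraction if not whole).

98 min = 5880 s.
A emits 24 × 5880 = 141120 frames; B emits 25 × 5880 = 147000.
Difference = 5880 frames; B is ahead of A.

5880 frames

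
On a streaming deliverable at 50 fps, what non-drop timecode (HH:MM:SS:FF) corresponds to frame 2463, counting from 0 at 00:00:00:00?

00:00:49:13

2463 ÷ 50 = 49 full seconds, remainder 13 frames.
49 s = 0 h 0 min 49 s.
Timecode: 00:00:49:13.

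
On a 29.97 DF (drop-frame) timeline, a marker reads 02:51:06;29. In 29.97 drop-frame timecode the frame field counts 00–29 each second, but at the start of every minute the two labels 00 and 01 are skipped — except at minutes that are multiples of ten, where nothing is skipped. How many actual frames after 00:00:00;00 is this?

307701

As if non-drop at 30 labels/s: (2 × 3600 + 51 × 60 + 6) × 30 + 29 = 308009.
Minute boundaries passed: 171; those not divisible by 10: 171 − 17 = 154; dropped labels = 2 × 154 = 308.
Actual frame index = 308009 − 308 = 307701.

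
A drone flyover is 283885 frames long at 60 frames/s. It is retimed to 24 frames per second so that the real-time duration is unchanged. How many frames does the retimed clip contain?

Target frames = source frames × (target rate / source rate) = 283885 × (24)/(60) = 283885 × 2/5 = 113554.

113554 frames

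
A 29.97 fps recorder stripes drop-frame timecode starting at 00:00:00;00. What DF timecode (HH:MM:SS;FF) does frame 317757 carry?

02:56:42;15

Ten DF minutes hold 17982 frames, so frame 317757 lies in block 17 (frames 305694–323675) with 12063 frames into that block.
The block's first minute is 1800 frames and the rest 1798 each; 12063 frames reaches minute 6, so 17 × 18 + 6 × 2 = 318 labels have been skipped so far.
Adding those back, label number 317757 + 318 = 318075 at 30 labels/s is 10602 s + 15 f = 2 h 56 min 42 s frame 15, i.e. 02:56:42;15.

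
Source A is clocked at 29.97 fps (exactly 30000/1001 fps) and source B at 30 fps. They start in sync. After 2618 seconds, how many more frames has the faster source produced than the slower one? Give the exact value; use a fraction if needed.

A emits 30000/1001 × 2618 = 1020000/13 frames; B emits 30 × 2618 = 78540.
Difference = 1020/13 frames (≈ 78.4615); B is ahead of A.

1020/13 frames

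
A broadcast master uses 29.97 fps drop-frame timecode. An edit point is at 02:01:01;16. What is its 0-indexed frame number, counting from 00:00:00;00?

Complete 10-minute blocks: 12, each 17982 frames → 215784.
Remaining 1 whole minute in the current block: 1800 + 0 × 1798 = 1800 frames.
Within the current minute: 1 × 30 + 16 − 2 = 44 (labels ;00/;01 skipped at this minute). Total = 215784 + 1800 + 44 = 217628.

217628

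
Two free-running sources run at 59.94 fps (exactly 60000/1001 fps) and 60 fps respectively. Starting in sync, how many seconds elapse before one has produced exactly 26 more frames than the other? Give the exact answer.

13013/30 seconds

The gap grows by |60 − 60000/1001| = 60/1001 frames per second.
Time for a 26-frame gap: 26 ÷ (60/1001) = 13013/30 s.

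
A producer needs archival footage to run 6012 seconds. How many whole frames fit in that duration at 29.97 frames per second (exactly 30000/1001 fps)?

180179 frames

Frames = 6012 × 30000/1001 = 180360000/1001 ≈ 180179.8202.
Complete frames: 180179.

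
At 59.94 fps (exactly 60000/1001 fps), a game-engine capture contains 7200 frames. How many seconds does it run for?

120.12 seconds

Running time = 7200 / (60000/1001) = 120.12 s.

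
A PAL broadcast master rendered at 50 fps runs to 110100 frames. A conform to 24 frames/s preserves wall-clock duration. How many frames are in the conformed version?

52848 frames

Target frames = source frames × (target rate / source rate) = 110100 × (24)/(50) = 110100 × 12/25 = 52848.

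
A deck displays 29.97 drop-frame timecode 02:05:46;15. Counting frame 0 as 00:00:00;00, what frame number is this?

226169

As if non-drop at 30 labels/s: (2 × 3600 + 5 × 60 + 46) × 30 + 15 = 226395.
Minute boundaries passed: 125; those not divisible by 10: 125 − 12 = 113; dropped labels = 2 × 113 = 226.
Actual frame index = 226395 − 226 = 226169.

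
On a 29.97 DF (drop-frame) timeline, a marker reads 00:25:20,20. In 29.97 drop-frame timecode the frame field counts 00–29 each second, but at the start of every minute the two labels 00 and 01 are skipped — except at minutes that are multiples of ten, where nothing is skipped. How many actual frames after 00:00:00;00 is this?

As if non-drop at 30 labels/s: (0 × 3600 + 25 × 60 + 20) × 30 + 20 = 45620.
Minute boundaries passed: 25; those not divisible by 10: 25 − 2 = 23; dropped labels = 2 × 23 = 46.
Actual frame index = 45620 − 46 = 45574.

45574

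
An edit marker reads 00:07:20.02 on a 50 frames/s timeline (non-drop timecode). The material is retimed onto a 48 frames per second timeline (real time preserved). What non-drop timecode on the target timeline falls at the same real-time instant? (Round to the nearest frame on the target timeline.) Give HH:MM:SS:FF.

00:07:20:02

Source frame index: (0×3600 + 7×60 + 20) × 50 + 2 = 22002.
Real time: 22002 / (50) = 11001/25 s.
Target frame: (11001/25) × (48) = 528048/25 ≈ 21121.920 → 21122.
At 48 labels/s: frame 21122 → 00:07:20:02.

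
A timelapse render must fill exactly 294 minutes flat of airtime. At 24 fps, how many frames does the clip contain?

294 min = 17640 s.
Frames = 17640 × 24 = 423360.

423360 frames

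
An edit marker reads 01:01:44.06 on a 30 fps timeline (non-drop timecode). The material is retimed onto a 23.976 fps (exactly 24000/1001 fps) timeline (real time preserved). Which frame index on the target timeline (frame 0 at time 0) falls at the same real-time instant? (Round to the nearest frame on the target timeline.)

frame 88812

Source frame index: (1×3600 + 1×60 + 44) × 30 + 6 = 111126.
Real time: 111126 / (30) = 18521/5 s.
Target frame: (18521/5) × (24000/1001) = 88900800/1001 ≈ 88811.988 → 88812.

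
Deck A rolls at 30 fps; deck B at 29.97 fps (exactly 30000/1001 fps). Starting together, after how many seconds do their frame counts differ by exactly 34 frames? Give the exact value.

The gap grows by |30000/1001 − 30| = 30/1001 frames per second.
Time for a 34-frame gap: 34 ÷ (30/1001) = 17017/15 s.

17017/15 seconds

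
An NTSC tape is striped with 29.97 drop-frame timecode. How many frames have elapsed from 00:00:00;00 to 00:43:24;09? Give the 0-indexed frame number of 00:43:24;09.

As if non-drop at 30 labels/s: (0 × 3600 + 43 × 60 + 24) × 30 + 9 = 78129.
Minute boundaries passed: 43; those not divisible by 10: 43 − 4 = 39; dropped labels = 2 × 39 = 78.
Actual frame index = 78129 − 78 = 78051.

78051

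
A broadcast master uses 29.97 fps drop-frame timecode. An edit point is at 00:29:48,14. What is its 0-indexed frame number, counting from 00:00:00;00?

53600

As if non-drop at 30 labels/s: (0 × 3600 + 29 × 60 + 48) × 30 + 14 = 53654.
Minute boundaries passed: 29; those not divisible by 10: 29 − 2 = 27; dropped labels = 2 × 27 = 54.
Actual frame index = 53654 − 54 = 53600.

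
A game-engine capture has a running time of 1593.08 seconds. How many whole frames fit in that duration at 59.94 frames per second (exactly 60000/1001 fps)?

Frames = 1593.08 × 60000/1001 = 95584800/1001 ≈ 95489.3107.
Complete frames: 95489.

95489 frames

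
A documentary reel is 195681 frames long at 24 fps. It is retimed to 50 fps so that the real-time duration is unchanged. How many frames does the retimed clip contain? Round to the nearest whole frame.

Frames at target rate = 195681 × (50) / (24) = 1630675/4 ≈ 407668.750.
Nearest whole frame: 407669.

407669 frames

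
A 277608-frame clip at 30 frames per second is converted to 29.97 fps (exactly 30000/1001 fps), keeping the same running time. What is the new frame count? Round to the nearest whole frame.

Frames at target rate = 277608 × (30000/1001) / (30) = 277608000/1001 ≈ 277330.669.
Nearest whole frame: 277331.

277331 frames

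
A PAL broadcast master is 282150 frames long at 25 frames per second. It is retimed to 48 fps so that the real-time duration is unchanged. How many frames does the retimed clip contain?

Target frames = source frames × (target rate / source rate) = 282150 × (48)/(25) = 282150 × 48/25 = 541728.

541728 frames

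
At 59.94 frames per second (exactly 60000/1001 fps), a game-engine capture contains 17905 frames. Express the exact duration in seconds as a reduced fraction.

Running time = 17905 ÷ (60000/1001) = 17905 × 1001/60000 = 3584581/12000 s.

3584581/12000 seconds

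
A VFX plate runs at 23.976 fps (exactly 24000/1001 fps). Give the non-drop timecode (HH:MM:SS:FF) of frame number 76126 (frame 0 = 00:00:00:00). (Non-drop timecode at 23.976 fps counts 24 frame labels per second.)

76126 ÷ 24 = 3171 full seconds, remainder 22 frames.
3171 s = 0 h 52 min 51 s.
Timecode: 00:52:51:22.

00:52:51:22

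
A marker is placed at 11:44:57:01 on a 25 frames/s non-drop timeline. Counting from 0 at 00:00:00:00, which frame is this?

frame 1057426

Total seconds to the label: (11 × 3600 + 44 × 60 + 57) = 42297.
Frame index = 42297 × 25 + 1 = 1057426.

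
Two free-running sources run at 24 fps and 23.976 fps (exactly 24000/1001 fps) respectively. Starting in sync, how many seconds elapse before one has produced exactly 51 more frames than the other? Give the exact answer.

2127.125 seconds

The gap grows by |24000/1001 − 24| = 24/1001 frames per second.
Time for a 51-frame gap: 51 ÷ (24/1001) = 2127.125 s.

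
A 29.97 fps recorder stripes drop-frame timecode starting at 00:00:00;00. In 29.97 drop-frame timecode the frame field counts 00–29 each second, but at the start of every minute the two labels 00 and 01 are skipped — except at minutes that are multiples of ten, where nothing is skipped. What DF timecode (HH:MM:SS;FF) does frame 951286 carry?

Each 10-minute DF block holds 10 × 60 × 30 − 9 × 2 = 17982 frames. 951286 ÷ 17982 → 52 full blocks, remainder 16222.
Within the partial block the first minute is 1800 frames and each further minute 1798, so 9 further minute boundaries passed. Total skipped labels = 18 × 52 + 2 × 9 = 954.
Non-drop label index = 951286 + 954 = 952240; at 30 labels/s that is 08:49:01:10, i.e. DF 08:49:01;10.

08:49:01;10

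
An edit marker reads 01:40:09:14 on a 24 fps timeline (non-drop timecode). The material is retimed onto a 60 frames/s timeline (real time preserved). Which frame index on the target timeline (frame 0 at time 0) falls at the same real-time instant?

Source frame index: (1×3600 + 40×60 + 9) × 24 + 14 = 144230.
Real time: 144230 / (24) = 72115/12 s.
Target frame: (72115/12) × (60) = 360575.

frame 360575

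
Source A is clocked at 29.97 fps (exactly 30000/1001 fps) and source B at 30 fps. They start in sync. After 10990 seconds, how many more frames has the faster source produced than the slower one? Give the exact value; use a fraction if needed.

A emits 30000/1001 × 10990 = 47100000/143 frames; B emits 30 × 10990 = 329700.
Difference = 47100/143 frames (≈ 329.3706); B is ahead of A.

47100/143 frames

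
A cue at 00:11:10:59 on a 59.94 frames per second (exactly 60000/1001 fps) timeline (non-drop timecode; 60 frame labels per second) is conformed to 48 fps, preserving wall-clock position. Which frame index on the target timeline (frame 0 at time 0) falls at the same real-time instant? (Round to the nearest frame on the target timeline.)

Source frame index: (0×3600 + 11×60 + 10) × 60 + 59 = 40259.
Real time: 40259 / (60000/1001) = 40299259/60000 s.
Target frame: (40299259/60000) × (48) = 40299259/1250 ≈ 32239.407 → 32239.

frame 32239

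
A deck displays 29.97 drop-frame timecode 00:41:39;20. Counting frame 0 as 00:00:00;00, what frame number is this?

74916

As if non-drop at 30 labels/s: (0 × 3600 + 41 × 60 + 39) × 30 + 20 = 74990.
Minute boundaries passed: 41; those not divisible by 10: 41 − 4 = 37; dropped labels = 2 × 37 = 74.
Actual frame index = 74990 − 74 = 74916.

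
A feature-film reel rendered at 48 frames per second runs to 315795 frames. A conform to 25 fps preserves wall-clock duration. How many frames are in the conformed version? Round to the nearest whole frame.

164477 frames

Frames at target rate = 315795 × (25) / (48) = 2631625/16 ≈ 164476.562.
Nearest whole frame: 164477.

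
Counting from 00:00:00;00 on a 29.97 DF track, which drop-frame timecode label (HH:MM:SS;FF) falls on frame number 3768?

Ten DF minutes hold 17982 frames, so frame 3768 lies in block 0 (frames 0–17981) with 3768 frames into that block.
The block's first minute is 1800 frames and the rest 1798 each; 3768 frames reaches minute 2, so 0 × 18 + 2 × 2 = 4 labels have been skipped so far.
Adding those back, label number 3768 + 4 = 3772 at 30 labels/s is 125 s + 22 f = 0 h 2 min 5 s frame 22, i.e. 00:02:05;22.

00:02:05;22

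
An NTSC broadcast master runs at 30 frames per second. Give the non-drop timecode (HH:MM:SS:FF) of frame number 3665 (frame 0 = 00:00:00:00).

00:02:02:05

3665 ÷ 30 = 122 full seconds, remainder 5 frames.
122 s = 0 h 2 min 2 s.
Timecode: 00:02:02:05.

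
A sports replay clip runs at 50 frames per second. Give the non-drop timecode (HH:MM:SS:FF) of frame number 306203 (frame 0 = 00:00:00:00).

306203 ÷ 50 = 6124 full seconds, remainder 3 frames.
6124 s = 1 h 42 min 4 s.
Timecode: 01:42:04:03.

01:42:04:03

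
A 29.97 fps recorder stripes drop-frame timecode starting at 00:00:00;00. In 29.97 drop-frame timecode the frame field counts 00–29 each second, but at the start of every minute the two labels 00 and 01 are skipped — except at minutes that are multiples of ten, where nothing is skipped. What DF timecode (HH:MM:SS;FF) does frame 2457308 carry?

Each 10-minute DF block holds 10 × 60 × 30 − 9 × 2 = 17982 frames. 2457308 ÷ 17982 → 136 full blocks, remainder 11756.
Within the partial block the first minute is 1800 frames and each further minute 1798, so 6 further minute boundaries passed. Total skipped labels = 18 × 136 + 2 × 6 = 2460.
Non-drop label index = 2457308 + 2460 = 2459768; at 30 labels/s that is 22:46:32:08, i.e. DF 22:46:32;08.

22:46:32;08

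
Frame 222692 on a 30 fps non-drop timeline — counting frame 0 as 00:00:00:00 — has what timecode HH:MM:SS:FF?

02:03:43:02

222692 ÷ 30 = 7423 full seconds, remainder 2 frames.
7423 s = 2 h 3 min 43 s.
Timecode: 02:03:43:02.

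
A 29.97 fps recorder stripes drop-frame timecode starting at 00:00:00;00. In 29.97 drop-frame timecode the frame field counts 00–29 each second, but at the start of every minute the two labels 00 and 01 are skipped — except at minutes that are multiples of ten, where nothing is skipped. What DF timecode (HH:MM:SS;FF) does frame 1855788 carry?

Each 10-minute DF block holds 10 × 60 × 30 − 9 × 2 = 17982 frames. 1855788 ÷ 17982 → 103 full blocks, remainder 3642.
Within the partial block the first minute is 1800 frames and each further minute 1798, so 2 further minute boundaries passed. Total skipped labels = 18 × 103 + 2 × 2 = 1858.
Non-drop label index = 1855788 + 1858 = 1857646; at 30 labels/s that is 17:12:01:16, i.e. DF 17:12:01;16.

17:12:01;16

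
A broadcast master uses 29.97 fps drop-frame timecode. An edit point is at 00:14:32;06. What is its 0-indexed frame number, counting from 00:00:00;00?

26140

Complete 10-minute blocks: 1, each 17982 frames → 17982.
Remaining 4 whole minutes in the current block: 1800 + 3 × 1798 = 7194 frames.
Within the current minute: 32 × 30 + 6 − 2 = 964 (labels ;00/;01 skipped at this minute). Total = 17982 + 7194 + 964 = 26140.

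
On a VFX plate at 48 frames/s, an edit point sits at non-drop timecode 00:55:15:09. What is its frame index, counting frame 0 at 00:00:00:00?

Total seconds to the label: (0 × 3600 + 55 × 60 + 15) = 3315.
Frame index = 3315 × 48 + 9 = 159129.

159129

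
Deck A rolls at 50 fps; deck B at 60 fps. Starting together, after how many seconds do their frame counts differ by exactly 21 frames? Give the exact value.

2.1 seconds

The gap grows by |60 − 50| = 10 frames per second.
Time for a 21-frame gap: 21 ÷ (10) = 2.1 s.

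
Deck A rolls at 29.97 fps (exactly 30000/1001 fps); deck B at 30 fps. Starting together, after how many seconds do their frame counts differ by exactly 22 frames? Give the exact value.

The gap grows by |30 − 30000/1001| = 30/1001 frames per second.
Time for a 22-frame gap: 22 ÷ (30/1001) = 11011/15 s.

11011/15 seconds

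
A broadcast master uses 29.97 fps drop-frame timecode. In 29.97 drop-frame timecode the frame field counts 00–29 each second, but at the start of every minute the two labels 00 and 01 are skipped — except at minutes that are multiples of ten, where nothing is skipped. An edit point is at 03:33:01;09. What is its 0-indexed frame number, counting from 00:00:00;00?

Complete 10-minute blocks: 21, each 17982 frames → 377622.
Remaining 3 whole minutes in the current block: 1800 + 2 × 1798 = 5396 frames.
Within the current minute: 1 × 30 + 9 − 2 = 37 (labels ;00/;01 skipped at this minute). Total = 377622 + 5396 + 37 = 383055.

383055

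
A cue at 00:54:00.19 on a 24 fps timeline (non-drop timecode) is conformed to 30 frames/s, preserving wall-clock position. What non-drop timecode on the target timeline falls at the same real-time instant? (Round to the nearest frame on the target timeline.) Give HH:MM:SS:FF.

Source frame index: (0×3600 + 54×60 + 0) × 24 + 19 = 77779.
Real time: 77779 / (24) = 77779/24 s.
Target frame: (77779/24) × (30) = 388895/4 ≈ 97223.750 → 97224.
At 30 labels/s: frame 97224 → 00:54:00:24.

00:54:00:24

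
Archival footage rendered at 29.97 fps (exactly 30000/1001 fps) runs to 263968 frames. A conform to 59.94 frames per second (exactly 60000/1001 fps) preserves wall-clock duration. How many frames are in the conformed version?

527936 frames

Target frames = source frames × (target rate / source rate) = 263968 × (60000/1001)/(30000/1001) = 263968 × 2 = 527936.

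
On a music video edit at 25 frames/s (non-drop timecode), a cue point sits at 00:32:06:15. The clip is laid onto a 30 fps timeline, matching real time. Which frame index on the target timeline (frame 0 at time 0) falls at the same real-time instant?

Source frame index: (0×3600 + 32×60 + 6) × 25 + 15 = 48165.
Real time: 48165 / (25) = 9633/5 s.
Target frame: (9633/5) × (30) = 57798.

frame 57798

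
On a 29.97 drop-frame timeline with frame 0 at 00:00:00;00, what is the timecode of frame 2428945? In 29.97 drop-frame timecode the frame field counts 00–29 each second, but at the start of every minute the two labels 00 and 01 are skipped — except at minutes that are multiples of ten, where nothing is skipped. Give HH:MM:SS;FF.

22:30:45;25

Ten DF minutes hold 17982 frames, so frame 2428945 lies in block 135 (frames 2427570–2445551) with 1375 frames into that block.
The block's first minute is 1800 frames and the rest 1798 each; 1375 frames reaches minute 0, so 135 × 18 + 0 × 2 = 2430 labels have been skipped so far.
Adding those back, label number 2428945 + 2430 = 2431375 at 30 labels/s is 81045 s + 25 f = 22 h 30 min 45 s frame 25, i.e. 22:30:45;25.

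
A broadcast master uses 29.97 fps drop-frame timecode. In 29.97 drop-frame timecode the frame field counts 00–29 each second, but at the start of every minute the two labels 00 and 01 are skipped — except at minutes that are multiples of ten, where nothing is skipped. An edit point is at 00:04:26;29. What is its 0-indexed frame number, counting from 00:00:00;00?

8001

Complete 10-minute blocks: 0, each 17982 frames → 0.
Remaining 4 whole minutes in the current block: 1800 + 3 × 1798 = 7194 frames.
Within the current minute: 26 × 30 + 29 − 2 = 807 (labels ;00/;01 skipped at this minute). Total = 0 + 7194 + 807 = 8001.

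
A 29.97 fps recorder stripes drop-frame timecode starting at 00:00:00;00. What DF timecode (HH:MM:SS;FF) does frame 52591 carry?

00:29:14;25

Each 10-minute DF block holds 10 × 60 × 30 − 9 × 2 = 17982 frames. 52591 ÷ 17982 → 2 full blocks, remainder 16627.
Within the partial block the first minute is 1800 frames and each further minute 1798, so 9 further minute boundaries passed. Total skipped labels = 18 × 2 + 2 × 9 = 54.
Non-drop label index = 52591 + 54 = 52645; at 30 labels/s that is 00:29:14:25, i.e. DF 00:29:14;25.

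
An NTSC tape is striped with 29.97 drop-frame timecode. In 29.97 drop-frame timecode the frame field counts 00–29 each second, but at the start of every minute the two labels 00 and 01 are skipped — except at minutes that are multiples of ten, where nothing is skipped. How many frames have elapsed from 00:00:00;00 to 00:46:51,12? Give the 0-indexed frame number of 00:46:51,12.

As if non-drop at 30 labels/s: (0 × 3600 + 46 × 60 + 51) × 30 + 12 = 84342.
Minute boundaries passed: 46; those not divisible by 10: 46 − 4 = 42; dropped labels = 2 × 42 = 84.
Actual frame index = 84342 − 84 = 84258.

84258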